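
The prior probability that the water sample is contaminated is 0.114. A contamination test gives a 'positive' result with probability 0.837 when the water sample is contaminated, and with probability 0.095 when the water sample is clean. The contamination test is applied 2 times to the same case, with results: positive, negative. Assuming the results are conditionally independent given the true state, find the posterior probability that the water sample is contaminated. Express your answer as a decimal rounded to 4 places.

With H the event that the water sample is contaminated, the joint likelihood of the observed sequence is P(data|H) = 0.837·0.163 = 0.13643 and P(data|¬H) = 0.095·0.905 = 0.085975.
Bayes: P(H|data) = 0.114·0.13643 / (0.114·0.13643 + 0.886·0.085975) = 0.015553/0.091727 = 0.1696.

Posterior P(H) ≈ 0.1696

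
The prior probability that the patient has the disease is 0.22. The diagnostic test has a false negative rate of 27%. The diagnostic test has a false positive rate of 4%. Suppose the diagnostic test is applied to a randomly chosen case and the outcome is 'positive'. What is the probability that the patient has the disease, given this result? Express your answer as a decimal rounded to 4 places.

P(H | E) ≈ 0.8373

Write H for 'the patient has the disease'. Prior odds H:¬H = 0.22/0.78 = 0.28205. For the 'positive' outcome, the likelihood ratio is 0.73/0.04 = 18.250.
Posterior odds = 0.28205 × 18.250 = 5.1474, so P(H|E) = 5.1474/(1+5.1474) = 0.8373.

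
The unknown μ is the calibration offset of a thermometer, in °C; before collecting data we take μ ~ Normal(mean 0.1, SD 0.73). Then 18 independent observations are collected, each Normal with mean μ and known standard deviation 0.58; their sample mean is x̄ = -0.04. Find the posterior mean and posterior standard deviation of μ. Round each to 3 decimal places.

With known σ, the Normal prior is conjugate. Weight on the data is w = (n/σ²)/(n/σ² + 1/τ₀²) = 53.5077/(53.5077+1.87652) = 0.96612.
Posterior mean = w·x̄ + (1−w)·μ₀ = 0.96612·-0.04 + 0.033882·0.1 = -0.035. Posterior variance = 1/(53.5077+1.87652) = 0.0180557, so SD = 0.134.

Posterior mean ≈ -0.035; posterior SD ≈ 0.134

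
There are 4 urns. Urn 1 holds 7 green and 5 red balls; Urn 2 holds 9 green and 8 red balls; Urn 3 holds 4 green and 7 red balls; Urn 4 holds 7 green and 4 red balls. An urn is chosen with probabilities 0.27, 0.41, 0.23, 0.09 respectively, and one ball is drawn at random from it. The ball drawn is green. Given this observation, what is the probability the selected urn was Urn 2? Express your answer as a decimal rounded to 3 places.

Posterior probability ≈ 0.421

P(green|Urn 1) = 0.5833; P(green|Urn 2) = 0.5294; P(green|Urn 3) = 0.3636; P(green|Urn 4) = 0.6364.
Prior × likelihood for each source: 0.27·0.5833=0.1575, 0.41·0.5294=0.2171, 0.23·0.3636=0.08364, 0.09·0.6364=0.05727. Summing gives P(green) = 0.51547.
P(Urn 2 | green) = 0.2171 / 0.51547 = 0.421.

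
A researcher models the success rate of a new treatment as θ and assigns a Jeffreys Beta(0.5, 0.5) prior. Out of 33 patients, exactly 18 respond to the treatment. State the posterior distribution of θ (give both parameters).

Posterior: Beta(18.5, 15.5)

The binomial likelihood is conjugate to the Beta prior: with 18 successes and 15 failures, the posterior is Beta(0.5+18, 0.5+15) = Beta(18.5, 15.5).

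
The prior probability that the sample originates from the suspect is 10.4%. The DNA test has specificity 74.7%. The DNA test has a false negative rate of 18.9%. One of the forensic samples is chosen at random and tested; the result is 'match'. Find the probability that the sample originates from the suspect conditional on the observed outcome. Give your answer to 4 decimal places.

Let H be the event that the sample originates from the suspect. P(H) = 0.104, so P(¬H) = 0.896. With E the 'match' result, P(E|H) = 0.811 and P(E|¬H) = 0.253.
P(E) = 0.811·0.104 + 0.253·0.896 = 0.084344 + 0.22669 = 0.31103.
By Bayes' theorem, P(H|E) = 0.084344 / 0.31103 = 0.2712.

P(H | E) ≈ 0.2712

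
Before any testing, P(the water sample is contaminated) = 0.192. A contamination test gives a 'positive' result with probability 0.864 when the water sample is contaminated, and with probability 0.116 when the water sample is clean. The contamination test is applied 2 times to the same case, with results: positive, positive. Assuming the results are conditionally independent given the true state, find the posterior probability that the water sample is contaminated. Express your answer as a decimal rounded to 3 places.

Posterior P(H) ≈ 0.929

Let H be the event that the water sample is contaminated; start with P(H) = 0.192. P('positive'|H) = 0.864, P('positive'|¬H) = 0.116.
Update on result 1 ('positive'): P(H) ← 0.864·0.1920 / (0.864·0.1920 + 0.116·0.8080) = 0.16589/0.25962 = 0.6390.
Update on result 2 ('positive'): P(H) ← 0.864·0.6390 / (0.864·0.6390 + 0.116·0.3610) = 0.55207/0.59395 = 0.9295.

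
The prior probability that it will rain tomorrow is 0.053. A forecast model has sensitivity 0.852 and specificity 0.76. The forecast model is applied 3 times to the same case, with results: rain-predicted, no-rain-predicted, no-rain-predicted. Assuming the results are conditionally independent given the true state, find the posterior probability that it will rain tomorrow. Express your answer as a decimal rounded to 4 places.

Let H be the event that it will rain tomorrow; start with P(H) = 0.053. P('rain-predicted'|H) = 0.852, P('rain-predicted'|¬H) = 0.24.
Update on result 1 ('rain-predicted'): P(H) ← 0.852·0.0530 / (0.852·0.0530 + 0.24·0.9470) = 0.045156/0.27244 = 0.1657.
Update on result 2 ('no-rain-predicted'): P(H) ← 0.148·0.1657 / (0.148·0.1657 + 0.76·0.8343) = 0.024531/0.65856 = 0.0372.
Update on result 3 ('no-rain-predicted'): P(H) ← 0.148·0.0372 / (0.148·0.0372 + 0.76·0.9628) = 0.0055129/0.73720 = 0.0075.

Posterior P(H) ≈ 0.0075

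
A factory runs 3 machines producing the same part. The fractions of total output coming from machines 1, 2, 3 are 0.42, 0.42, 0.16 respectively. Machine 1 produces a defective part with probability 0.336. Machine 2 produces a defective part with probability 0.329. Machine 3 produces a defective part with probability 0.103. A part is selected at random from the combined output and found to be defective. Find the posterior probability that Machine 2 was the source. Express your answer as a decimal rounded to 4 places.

Tabulate prior·likelihood by source: [1] prior 0.42, lik 0.336, product 0.1411; [2] prior 0.42, lik 0.329, product 0.1382; [3] prior 0.16, lik 0.103, product 0.01648.
Normalizing constant = 0.29578; the posterior for Machine 2 is its product over the sum, 0.1382/0.29578 = 0.4672.

Posterior probability ≈ 0.4672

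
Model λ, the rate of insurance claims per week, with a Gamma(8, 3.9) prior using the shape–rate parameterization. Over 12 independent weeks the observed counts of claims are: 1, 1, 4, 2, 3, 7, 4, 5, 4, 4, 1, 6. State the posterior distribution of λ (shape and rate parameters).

Posterior: Gamma(shape=50, rate=15.9)

Total count ∑xᵢ = 42 over n = 12 weeks.
Gamma is conjugate to the Poisson likelihood: posterior is Gamma(shape = 8+42 = 50, rate = 3.9+12 = 15.9).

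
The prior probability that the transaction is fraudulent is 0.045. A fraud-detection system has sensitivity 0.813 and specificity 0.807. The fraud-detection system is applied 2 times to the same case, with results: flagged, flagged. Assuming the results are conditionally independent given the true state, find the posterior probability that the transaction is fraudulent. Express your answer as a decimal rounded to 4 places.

Let H be the event that the transaction is fraudulent; start with P(H) = 0.045. P('flagged'|H) = 0.813, P('flagged'|¬H) = 0.193.
Update on result 1 ('flagged'): P(H) ← 0.813·0.0450 / (0.813·0.0450 + 0.193·0.9550) = 0.036585/0.22090 = 0.1656.
Update on result 2 ('flagged'): P(H) ← 0.813·0.1656 / (0.813·0.1656 + 0.193·0.8344) = 0.13465/0.29568 = 0.4554.

Posterior P(H) ≈ 0.4554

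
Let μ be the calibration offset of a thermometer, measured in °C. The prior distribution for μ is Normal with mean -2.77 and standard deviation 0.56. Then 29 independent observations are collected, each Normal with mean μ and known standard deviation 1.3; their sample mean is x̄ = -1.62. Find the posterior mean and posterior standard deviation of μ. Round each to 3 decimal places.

Prior precision 1/τ₀² = 1/0.56² = 3.18878; data precision n/σ² = 29/1.3² = 17.1598.
Posterior precision = 3.18878 + 17.1598 = 20.3485, giving posterior SD = 1/√20.3485 = 0.222.
Posterior mean = (3.18878·-2.77 + 17.1598·-1.62) / 20.3485 = -1.800.

Posterior mean ≈ -1.800; posterior SD ≈ 0.222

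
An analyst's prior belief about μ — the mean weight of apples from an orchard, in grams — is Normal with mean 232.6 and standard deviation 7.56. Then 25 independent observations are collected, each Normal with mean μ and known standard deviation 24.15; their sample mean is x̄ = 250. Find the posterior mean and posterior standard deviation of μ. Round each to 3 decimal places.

Posterior mean ≈ 244.956; posterior SD ≈ 4.070

Prior precision 1/τ₀² = 1/7.56² = 0.0174967; data precision n/σ² = 25/24.15² = 0.0428653.
Posterior precision = 0.0174967 + 0.0428653 = 0.0603620, giving posterior SD = 1/√0.0603620 = 4.070.
Posterior mean = (0.0174967·232.6 + 0.0428653·250) / 0.0603620 = 244.956.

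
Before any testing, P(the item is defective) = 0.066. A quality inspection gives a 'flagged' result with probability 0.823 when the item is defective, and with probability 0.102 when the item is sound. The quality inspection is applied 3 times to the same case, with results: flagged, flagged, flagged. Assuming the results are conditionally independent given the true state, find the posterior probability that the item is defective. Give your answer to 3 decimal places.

Posterior P(H) ≈ 0.974

Let H be the event that the item is defective; start with P(H) = 0.066. P('flagged'|H) = 0.823, P('flagged'|¬H) = 0.102.
Update on result 1 ('flagged'): P(H) ← 0.823·0.0660 / (0.823·0.0660 + 0.102·0.9340) = 0.054318/0.14959 = 0.3631.
Update on result 2 ('flagged'): P(H) ← 0.823·0.3631 / (0.823·0.3631 + 0.102·0.6369) = 0.29885/0.36381 = 0.8214.
Update on result 3 ('flagged'): P(H) ← 0.823·0.8214 / (0.823·0.8214 + 0.102·0.1786) = 0.67605/0.69426 = 0.9738.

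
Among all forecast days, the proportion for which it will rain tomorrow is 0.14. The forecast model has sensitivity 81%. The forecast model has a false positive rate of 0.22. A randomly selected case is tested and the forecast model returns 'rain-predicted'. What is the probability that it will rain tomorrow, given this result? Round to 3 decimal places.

Let H be the event that it will rain tomorrow. P(H) = 0.14, so P(¬H) = 0.86. With E the 'rain-predicted' result, P(E|H) = 0.81 and P(E|¬H) = 0.22.
P(E) = 0.81·0.14 + 0.22·0.86 = 0.11340 + 0.18920 = 0.30260.
By Bayes' theorem, P(H|E) = 0.11340 / 0.30260 = 0.375.

P(H | E) ≈ 0.375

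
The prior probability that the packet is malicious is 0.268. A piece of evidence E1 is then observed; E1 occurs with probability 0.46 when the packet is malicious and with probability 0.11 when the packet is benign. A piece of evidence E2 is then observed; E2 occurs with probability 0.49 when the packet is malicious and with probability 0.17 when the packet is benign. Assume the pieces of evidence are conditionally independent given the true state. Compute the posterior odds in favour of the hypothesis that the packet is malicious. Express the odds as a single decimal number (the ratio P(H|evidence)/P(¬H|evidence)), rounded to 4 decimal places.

Posterior odds ≈ 4.4130

Prior odds = 0.268/(1−0.268) = 0.36612. In log-odds, ln(0.36612) = -1.0048.
Add log likelihood ratios: ln(4.1818) + ln(2.8824) = 2.4894.
Posterior log-odds = 1.4846, so posterior odds = exp(1.4846) = 4.4130.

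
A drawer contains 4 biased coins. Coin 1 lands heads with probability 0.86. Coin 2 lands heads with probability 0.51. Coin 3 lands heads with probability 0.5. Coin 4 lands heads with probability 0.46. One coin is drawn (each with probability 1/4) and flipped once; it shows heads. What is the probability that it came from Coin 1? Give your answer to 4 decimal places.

P(heads|C1) = 0.86; P(heads|C2) = 0.51; P(heads|C3) = 0.5; P(heads|C4) = 0.46.
Prior × likelihood for each source: 0.25·0.86=0.2150, 0.25·0.51=0.1275, 0.25·0.5=0.1250, 0.25·0.46=0.1150. Summing gives P(heads) = 0.58250.
P(Coin 1 | heads) = 0.2150 / 0.58250 = 0.3691.

Posterior probability ≈ 0.3691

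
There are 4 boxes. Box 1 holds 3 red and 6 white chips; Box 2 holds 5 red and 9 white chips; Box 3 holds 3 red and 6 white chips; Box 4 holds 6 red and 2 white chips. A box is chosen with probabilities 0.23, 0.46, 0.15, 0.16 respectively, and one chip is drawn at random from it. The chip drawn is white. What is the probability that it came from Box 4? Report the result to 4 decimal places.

Posterior probability ≈ 0.0679

P(white|Box 1) = 0.6667; P(white|Box 2) = 0.6429; P(white|Box 3) = 0.6667; P(white|Box 4) = 0.25.
Prior × likelihood for each source: 0.23·0.6667=0.1533, 0.46·0.6429=0.2957, 0.15·0.6667=0.1000, 0.16·0.25=0.04000. Summing gives P(white) = 0.58905.
P(Box 4 | white) = 0.04000 / 0.58905 = 0.0679.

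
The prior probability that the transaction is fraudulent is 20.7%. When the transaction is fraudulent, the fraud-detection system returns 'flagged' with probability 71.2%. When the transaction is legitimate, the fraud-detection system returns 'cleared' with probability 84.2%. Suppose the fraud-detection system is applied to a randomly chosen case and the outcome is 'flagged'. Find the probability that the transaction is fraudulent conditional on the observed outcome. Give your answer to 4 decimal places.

P(H | E) ≈ 0.5405

Let H be the event that the transaction is fraudulent. P(H) = 0.207, so P(¬H) = 0.793. With E the 'flagged' result, P(E|H) = 0.712 and P(E|¬H) = 0.158.
P(E) = 0.712·0.207 + 0.158·0.793 = 0.14738 + 0.12529 = 0.27268.
By Bayes' theorem, P(H|E) = 0.14738 / 0.27268 = 0.5405.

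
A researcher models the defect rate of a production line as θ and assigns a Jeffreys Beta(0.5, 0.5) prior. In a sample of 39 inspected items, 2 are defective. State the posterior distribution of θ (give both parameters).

The binomial likelihood is conjugate to the Beta prior: with 2 successes and 37 failures, the posterior is Beta(0.5+2, 0.5+37) = Beta(2.5, 37.5).

Posterior: Beta(2.5, 37.5)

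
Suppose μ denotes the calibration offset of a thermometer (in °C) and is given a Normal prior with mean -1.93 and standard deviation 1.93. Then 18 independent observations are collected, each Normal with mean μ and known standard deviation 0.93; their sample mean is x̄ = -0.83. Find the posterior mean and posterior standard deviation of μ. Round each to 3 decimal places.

Posterior mean ≈ -0.844; posterior SD ≈ 0.218

Prior precision 1/τ₀² = 1/1.93² = 0.268464; data precision n/σ² = 18/0.93² = 20.8117.
Posterior precision = 0.268464 + 20.8117 = 21.0801, giving posterior SD = 1/√21.0801 = 0.218.
Posterior mean = (0.268464·-1.93 + 20.8117·-0.83) / 21.0801 = -0.844.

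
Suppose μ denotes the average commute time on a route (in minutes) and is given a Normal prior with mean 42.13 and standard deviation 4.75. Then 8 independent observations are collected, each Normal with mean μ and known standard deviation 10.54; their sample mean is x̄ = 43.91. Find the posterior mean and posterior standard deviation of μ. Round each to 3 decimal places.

Prior precision 1/τ₀² = 1/4.75² = 0.0443213; data precision n/σ² = 8/10.54² = 0.0720126.
Posterior precision = 0.0443213 + 0.0720126 = 0.116334, giving posterior SD = 1/√0.116334 = 2.932.
Posterior mean = (0.0443213·42.13 + 0.0720126·43.91) / 0.116334 = 43.232.

Posterior mean ≈ 43.232; posterior SD ≈ 2.932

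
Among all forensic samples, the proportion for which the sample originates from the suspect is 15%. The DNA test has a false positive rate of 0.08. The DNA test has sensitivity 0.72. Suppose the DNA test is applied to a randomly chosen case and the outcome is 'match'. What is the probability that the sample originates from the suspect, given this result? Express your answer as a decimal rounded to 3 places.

Write H for 'the sample originates from the suspect'. Prior odds H:¬H = 0.15/0.85 = 0.17647. For the 'match' outcome, the likelihood ratio is 0.72/0.08 = 9.0000.
Posterior odds = 0.17647 × 9.0000 = 1.5882, so P(H|E) = 1.5882/(1+1.5882) = 0.614.

P(H | E) ≈ 0.614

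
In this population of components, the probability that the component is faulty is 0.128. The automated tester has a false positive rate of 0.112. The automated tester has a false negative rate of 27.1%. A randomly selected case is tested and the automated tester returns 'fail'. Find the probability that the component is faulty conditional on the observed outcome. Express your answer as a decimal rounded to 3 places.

P(H | E) ≈ 0.489

Let H be the event that the component is faulty. P(H) = 0.128, so P(¬H) = 0.872. With E the 'fail' result, P(E|H) = 0.729 and P(E|¬H) = 0.112.
P(E) = 0.729·0.128 + 0.112·0.872 = 0.093312 + 0.097664 = 0.19098.
By Bayes' theorem, P(H|E) = 0.093312 / 0.19098 = 0.489.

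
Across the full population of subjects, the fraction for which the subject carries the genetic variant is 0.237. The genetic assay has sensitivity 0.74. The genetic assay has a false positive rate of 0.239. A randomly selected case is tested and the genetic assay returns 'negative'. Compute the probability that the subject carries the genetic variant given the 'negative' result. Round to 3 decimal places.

P(H | E) ≈ 0.096

Write H for 'the subject carries the genetic variant'. Prior odds H:¬H = 0.237/0.763 = 0.31062. For the 'negative' outcome, the likelihood ratio is 0.26/0.761 = 0.34166.
Posterior odds = 0.31062 × 0.34166 = 0.10612, so P(H|E) = 0.10612/(1+0.10612) = 0.096.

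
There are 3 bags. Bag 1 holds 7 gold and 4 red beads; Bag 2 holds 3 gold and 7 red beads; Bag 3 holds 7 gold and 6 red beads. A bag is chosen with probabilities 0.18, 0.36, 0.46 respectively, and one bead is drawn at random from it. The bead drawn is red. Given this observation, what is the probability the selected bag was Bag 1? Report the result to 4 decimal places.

Tabulate prior·likelihood by source: [1] prior 0.18, lik 0.3636, product 0.06545; [2] prior 0.36, lik 0.7, product 0.2520; [3] prior 0.46, lik 0.4615, product 0.2123.
Normalizing constant = 0.52976; the posterior for Bag 1 is its product over the sum, 0.06545/0.52976 = 0.1236.

Posterior probability ≈ 0.1236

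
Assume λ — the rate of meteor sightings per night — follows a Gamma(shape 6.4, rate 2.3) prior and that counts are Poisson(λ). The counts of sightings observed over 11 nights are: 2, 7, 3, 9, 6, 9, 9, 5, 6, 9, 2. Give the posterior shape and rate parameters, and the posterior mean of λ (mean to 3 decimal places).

Total count ∑xᵢ = 67 over n = 11 nights.
Gamma is conjugate to the Poisson likelihood: posterior is Gamma(shape = 6.4+67 = 73.4, rate = 2.3+11 = 13.3).
E[λ | data] = 73.4/13.3 = 5.519.

Posterior: Gamma(shape=73.4, rate=13.3); mean ≈ 5.519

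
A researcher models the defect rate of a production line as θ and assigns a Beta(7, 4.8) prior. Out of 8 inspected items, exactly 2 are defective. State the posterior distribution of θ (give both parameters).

Posterior: Beta(9, 10.8)

The binomial likelihood is conjugate to the Beta prior: with 2 successes and 6 failures, the posterior is Beta(7+2, 4.8+6) = Beta(9, 10.8).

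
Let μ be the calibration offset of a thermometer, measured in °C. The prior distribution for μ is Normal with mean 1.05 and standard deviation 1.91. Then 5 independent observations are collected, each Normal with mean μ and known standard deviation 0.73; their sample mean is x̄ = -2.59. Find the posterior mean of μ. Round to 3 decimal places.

Posterior mean ≈ -2.487

Prior precision 1/τ₀² = 1/1.91² = 0.274115; data precision n/σ² = 5/0.73² = 9.38262.
Posterior precision = 0.274115 + 9.38262 = 9.65674.
Posterior mean = (0.274115·1.05 + 9.38262·-2.59) / 9.65674 = -2.487.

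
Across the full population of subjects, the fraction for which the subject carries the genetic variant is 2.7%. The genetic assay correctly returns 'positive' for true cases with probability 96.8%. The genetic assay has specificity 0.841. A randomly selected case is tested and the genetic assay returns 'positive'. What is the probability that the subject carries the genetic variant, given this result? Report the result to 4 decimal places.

Write H for 'the subject carries the genetic variant'. Prior odds H:¬H = 0.027/0.973 = 0.027749. For the 'positive' outcome, the likelihood ratio is 0.968/0.159 = 6.0881.
Posterior odds = 0.027749 × 6.0881 = 0.16894, so P(H|E) = 0.16894/(1+0.16894) = 0.1445.

P(H | E) ≈ 0.1445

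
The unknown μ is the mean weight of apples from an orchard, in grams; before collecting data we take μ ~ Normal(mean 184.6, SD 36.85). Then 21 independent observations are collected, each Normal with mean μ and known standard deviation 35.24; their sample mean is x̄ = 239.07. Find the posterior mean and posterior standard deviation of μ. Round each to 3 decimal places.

Posterior mean ≈ 236.797; posterior SD ≈ 7.528

Prior precision 1/τ₀² = 1/36.85² = 0.00073642; data precision n/σ² = 21/35.24² = 0.0169102.
Posterior precision = 0.00073642 + 0.0169102 = 0.0176466, giving posterior SD = 1/√0.0176466 = 7.528.
Posterior mean = (0.00073642·184.6 + 0.0169102·239.07) / 0.0176466 = 236.797.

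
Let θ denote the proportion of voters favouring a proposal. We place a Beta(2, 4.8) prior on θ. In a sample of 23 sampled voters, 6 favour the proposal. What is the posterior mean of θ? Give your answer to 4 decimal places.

Observing 6 successes and 17 failures updates Beta(2, 4.8) by adding the success and failure counts to the two shape parameters: α = 2+6 = 8, β = 4.8+17 = 21.8.
E[θ | data] = 8/(8+21.8) = 0.2685.

Posterior mean ≈ 0.2685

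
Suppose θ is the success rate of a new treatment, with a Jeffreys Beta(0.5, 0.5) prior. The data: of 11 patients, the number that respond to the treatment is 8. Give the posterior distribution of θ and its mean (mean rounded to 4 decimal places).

Posterior: Beta(8.5, 3.5); mean ≈ 0.7083

Observing 8 successes and 3 failures updates Beta(0.5, 0.5) by adding the success and failure counts to the two shape parameters: α = 0.5+8 = 8.5, β = 0.5+3 = 3.5.
Posterior mean = α/(α+β) = 8.5/12 = 0.7083.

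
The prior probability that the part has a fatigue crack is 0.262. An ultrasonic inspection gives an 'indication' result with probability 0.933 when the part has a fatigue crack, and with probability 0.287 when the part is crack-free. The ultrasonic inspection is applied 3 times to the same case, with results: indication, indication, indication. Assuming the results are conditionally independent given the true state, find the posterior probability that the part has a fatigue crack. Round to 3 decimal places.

Posterior P(H) ≈ 0.924

With H the event that the part has a fatigue crack, the joint likelihood of the observed sequence is P(data|H) = 0.933·0.933·0.933 = 0.81217 and P(data|¬H) = 0.287·0.287·0.287 = 0.023640.
Bayes: P(H|data) = 0.262·0.81217 / (0.262·0.81217 + 0.738·0.023640) = 0.21279/0.23023 = 0.9242.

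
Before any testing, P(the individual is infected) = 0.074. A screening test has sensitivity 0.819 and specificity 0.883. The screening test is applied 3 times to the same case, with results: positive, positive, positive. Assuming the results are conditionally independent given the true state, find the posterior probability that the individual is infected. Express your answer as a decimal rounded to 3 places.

Let H be the event that the individual is infected; start with P(H) = 0.074. P('positive'|H) = 0.819, P('positive'|¬H) = 0.117.
Update on result 1 ('positive'): P(H) ← 0.819·0.0740 / (0.819·0.0740 + 0.117·0.9260) = 0.060606/0.16895 = 0.3587.
Update on result 2 ('positive'): P(H) ← 0.819·0.3587 / (0.819·0.3587 + 0.117·0.6413) = 0.29380/0.36883 = 0.7966.
Update on result 3 ('positive'): P(H) ← 0.819·0.7966 / (0.819·0.7966 + 0.117·0.2034) = 0.65239/0.67619 = 0.9648.

Posterior P(H) ≈ 0.965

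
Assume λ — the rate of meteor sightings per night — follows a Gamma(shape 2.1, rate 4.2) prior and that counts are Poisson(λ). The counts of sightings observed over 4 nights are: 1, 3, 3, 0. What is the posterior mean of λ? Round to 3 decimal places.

Posterior mean ≈ 1.110

The Poisson likelihood adds the total count to the shape and the number of exposure periods to the rate. Here ∑xᵢ = 7 and n = 4, so shape 2.1→9.1 and rate 4.2→8.2.
Posterior mean = shape/rate = 9.1/8.2 = 1.110.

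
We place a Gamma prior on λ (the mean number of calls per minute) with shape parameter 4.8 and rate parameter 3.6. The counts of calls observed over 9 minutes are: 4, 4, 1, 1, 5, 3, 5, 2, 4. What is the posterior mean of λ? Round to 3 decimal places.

Posterior mean ≈ 2.683

Total count ∑xᵢ = 29 over n = 9 minutes.
Gamma is conjugate to the Poisson likelihood: posterior is Gamma(shape = 4.8+29 = 33.8, rate = 3.6+9 = 12.6).
E[λ | data] = 33.8/12.6 = 2.683.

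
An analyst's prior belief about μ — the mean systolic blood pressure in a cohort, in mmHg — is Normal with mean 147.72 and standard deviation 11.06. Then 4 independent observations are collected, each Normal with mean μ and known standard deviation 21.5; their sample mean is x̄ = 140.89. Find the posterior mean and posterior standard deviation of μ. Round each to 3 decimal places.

Prior precision 1/τ₀² = 1/11.06² = 0.00817504; data precision n/σ² = 4/21.5² = 0.00865333.
Posterior precision = 0.00817504 + 0.00865333 = 0.0168284, giving posterior SD = 1/√0.0168284 = 7.709.
Posterior mean = (0.00817504·147.72 + 0.00865333·140.89) / 0.0168284 = 144.208.

Posterior mean ≈ 144.208; posterior SD ≈ 7.709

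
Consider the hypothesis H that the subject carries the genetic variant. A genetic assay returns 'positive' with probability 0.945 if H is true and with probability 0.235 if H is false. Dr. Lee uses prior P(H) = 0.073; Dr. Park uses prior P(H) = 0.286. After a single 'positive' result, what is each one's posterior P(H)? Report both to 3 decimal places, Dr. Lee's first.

Dr. Lee: 0.241; Dr. Park: 0.617

The likelihood ratio for a 'positive' result is 0.945/0.235 = 4.0213.
Dr. Lee: prior odds 0.073/0.927 = 0.078749; posterior odds 0.31667; posterior probability 0.241.
Dr. Park: prior odds 0.286/0.714 = 0.40056; posterior odds 1.6108; posterior probability 0.617.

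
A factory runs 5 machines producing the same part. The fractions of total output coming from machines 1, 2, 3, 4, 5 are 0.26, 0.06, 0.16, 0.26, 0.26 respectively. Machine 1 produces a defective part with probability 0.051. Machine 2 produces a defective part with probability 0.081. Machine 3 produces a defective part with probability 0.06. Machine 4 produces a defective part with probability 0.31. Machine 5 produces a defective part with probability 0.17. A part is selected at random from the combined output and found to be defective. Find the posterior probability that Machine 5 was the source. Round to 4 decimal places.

P(defective|M1) = 0.051; P(defective|M2) = 0.081; P(defective|M3) = 0.06; P(defective|M4) = 0.31; P(defective|M5) = 0.17.
Prior × likelihood for each source: 0.26·0.051=0.01326, 0.06·0.081=0.004860, 0.16·0.06=0.009600, 0.26·0.31=0.08060, 0.26·0.17=0.04420. Summing gives P(defective) = 0.15252.
P(Machine 5 | defective) = 0.04420 / 0.15252 = 0.2898.

Posterior probability ≈ 0.2898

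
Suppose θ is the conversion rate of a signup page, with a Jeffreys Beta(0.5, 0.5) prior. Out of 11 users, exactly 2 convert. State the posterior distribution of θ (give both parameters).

Posterior: Beta(2.5, 9.5)

Observing 2 successes and 9 failures updates Beta(0.5, 0.5) by adding the success and failure counts to the two shape parameters: α = 0.5+2 = 2.5, β = 0.5+9 = 9.5.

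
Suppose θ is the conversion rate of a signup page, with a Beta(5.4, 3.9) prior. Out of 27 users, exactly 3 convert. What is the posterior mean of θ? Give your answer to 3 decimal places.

Observing 3 successes and 24 failures updates Beta(5.4, 3.9) by adding the success and failure counts to the two shape parameters: α = 5.4+3 = 8.4, β = 3.9+24 = 27.9.
E[θ | data] = 8.4/(8.4+27.9) = 0.231.

Posterior mean ≈ 0.231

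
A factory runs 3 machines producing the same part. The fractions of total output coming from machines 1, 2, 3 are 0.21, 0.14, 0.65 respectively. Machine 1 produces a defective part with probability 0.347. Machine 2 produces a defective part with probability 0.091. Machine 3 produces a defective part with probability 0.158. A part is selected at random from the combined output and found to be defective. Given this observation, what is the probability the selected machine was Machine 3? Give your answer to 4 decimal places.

Posterior probability ≈ 0.5454

Tabulate prior·likelihood by source: [1] prior 0.21, lik 0.347, product 0.07287; [2] prior 0.14, lik 0.091, product 0.01274; [3] prior 0.65, lik 0.158, product 0.1027.
Normalizing constant = 0.18831; the posterior for Machine 3 is its product over the sum, 0.1027/0.18831 = 0.5454.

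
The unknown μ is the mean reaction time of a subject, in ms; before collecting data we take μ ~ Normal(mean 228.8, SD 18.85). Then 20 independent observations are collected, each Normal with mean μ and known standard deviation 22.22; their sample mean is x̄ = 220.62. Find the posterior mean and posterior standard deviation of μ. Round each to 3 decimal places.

Prior precision 1/τ₀² = 1/18.85² = 0.00281434; data precision n/σ² = 20/22.22² = 0.0405081.
Posterior precision = 0.00281434 + 0.0405081 = 0.0433224, giving posterior SD = 1/√0.0433224 = 4.804.
Posterior mean = (0.00281434·228.8 + 0.0405081·220.62) / 0.0433224 = 221.151.

Posterior mean ≈ 221.151; posterior SD ≈ 4.804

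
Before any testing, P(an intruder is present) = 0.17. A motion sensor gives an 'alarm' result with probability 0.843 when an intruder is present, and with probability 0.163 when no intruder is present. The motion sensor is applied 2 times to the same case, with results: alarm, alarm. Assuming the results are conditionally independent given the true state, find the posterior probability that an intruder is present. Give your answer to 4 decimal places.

Posterior P(H) ≈ 0.8456

With H the event that an intruder is present, the joint likelihood of the observed sequence is P(data|H) = 0.843·0.843 = 0.71065 and P(data|¬H) = 0.163·0.163 = 0.026569.
Bayes: P(H|data) = 0.17·0.71065 / (0.17·0.71065 + 0.83·0.026569) = 0.12081/0.14286 = 0.8456.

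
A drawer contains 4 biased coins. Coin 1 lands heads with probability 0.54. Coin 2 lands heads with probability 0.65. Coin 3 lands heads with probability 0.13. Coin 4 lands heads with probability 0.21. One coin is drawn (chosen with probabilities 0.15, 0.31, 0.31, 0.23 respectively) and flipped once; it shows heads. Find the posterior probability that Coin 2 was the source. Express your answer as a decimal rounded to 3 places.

Posterior probability ≈ 0.543

P(heads|C1) = 0.54; P(heads|C2) = 0.65; P(heads|C3) = 0.13; P(heads|C4) = 0.21.
Prior × likelihood for each source: 0.15·0.54=0.08100, 0.31·0.65=0.2015, 0.31·0.13=0.04030, 0.23·0.21=0.04830. Summing gives P(heads) = 0.37110.
P(Coin 2 | heads) = 0.2015 / 0.37110 = 0.543.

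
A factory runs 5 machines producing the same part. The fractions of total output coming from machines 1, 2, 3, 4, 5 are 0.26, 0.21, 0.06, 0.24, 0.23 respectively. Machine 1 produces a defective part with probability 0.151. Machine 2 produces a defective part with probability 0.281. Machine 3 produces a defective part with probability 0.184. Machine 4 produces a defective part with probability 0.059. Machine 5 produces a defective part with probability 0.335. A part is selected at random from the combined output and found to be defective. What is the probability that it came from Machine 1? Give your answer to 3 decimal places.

Posterior probability ≈ 0.196

Tabulate prior·likelihood by source: [1] prior 0.26, lik 0.151, product 0.03926; [2] prior 0.21, lik 0.281, product 0.05901; [3] prior 0.06, lik 0.184, product 0.01104; [4] prior 0.24, lik 0.059, product 0.01416; [5] prior 0.23, lik 0.335, product 0.07705.
Normalizing constant = 0.20052; the posterior for Machine 1 is its product over the sum, 0.03926/0.20052 = 0.196.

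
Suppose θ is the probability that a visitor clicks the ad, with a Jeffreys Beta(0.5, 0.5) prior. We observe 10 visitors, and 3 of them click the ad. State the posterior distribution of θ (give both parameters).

The binomial likelihood is conjugate to the Beta prior: with 3 successes and 7 failures, the posterior is Beta(0.5+3, 0.5+7) = Beta(3.5, 7.5).

Posterior: Beta(3.5, 7.5)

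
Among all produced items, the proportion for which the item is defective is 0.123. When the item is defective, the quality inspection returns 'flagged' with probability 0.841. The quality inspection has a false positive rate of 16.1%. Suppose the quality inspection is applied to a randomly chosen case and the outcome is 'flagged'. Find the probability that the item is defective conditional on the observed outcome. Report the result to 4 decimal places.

Write H for 'the item is defective'. Prior odds H:¬H = 0.123/0.877 = 0.14025. For the 'flagged' outcome, the likelihood ratio is 0.841/0.161 = 5.2236.
Posterior odds = 0.14025 × 5.2236 = 0.73261, so P(H|E) = 0.73261/(1+0.73261) = 0.4228.

P(H | E) ≈ 0.4228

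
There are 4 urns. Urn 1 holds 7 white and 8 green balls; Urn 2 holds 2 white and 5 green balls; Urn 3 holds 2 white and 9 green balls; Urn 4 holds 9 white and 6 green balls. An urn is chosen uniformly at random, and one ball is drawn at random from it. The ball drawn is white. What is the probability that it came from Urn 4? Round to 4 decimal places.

P(white|Urn 1) = 0.4667; P(white|Urn 2) = 0.2857; P(white|Urn 3) = 0.1818; P(white|Urn 4) = 0.6.
Prior × likelihood for each source: 0.25·0.4667=0.1167, 0.25·0.2857=0.07143, 0.25·0.1818=0.04545, 0.25·0.6=0.1500. Summing gives P(white) = 0.38355.
P(Urn 4 | white) = 0.1500 / 0.38355 = 0.3911.

Posterior probability ≈ 0.3911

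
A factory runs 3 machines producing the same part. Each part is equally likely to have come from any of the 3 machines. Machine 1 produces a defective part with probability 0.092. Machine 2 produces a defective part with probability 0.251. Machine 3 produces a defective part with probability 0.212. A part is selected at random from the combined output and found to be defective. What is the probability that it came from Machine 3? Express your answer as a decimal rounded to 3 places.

Tabulate prior·likelihood by source: [1] prior 0.333333, lik 0.092, product 0.03067; [2] prior 0.333333, lik 0.251, product 0.08367; [3] prior 0.333333, lik 0.212, product 0.07067.
Normalizing constant = 0.18500; the posterior for Machine 3 is its product over the sum, 0.07067/0.18500 = 0.382.

Posterior probability ≈ 0.382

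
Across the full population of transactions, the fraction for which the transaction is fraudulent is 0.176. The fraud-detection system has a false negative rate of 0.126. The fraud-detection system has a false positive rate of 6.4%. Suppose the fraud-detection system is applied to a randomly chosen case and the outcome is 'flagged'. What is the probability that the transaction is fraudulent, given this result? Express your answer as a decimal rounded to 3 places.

P(H | E) ≈ 0.745

Write H for 'the transaction is fraudulent'. Prior odds H:¬H = 0.176/0.824 = 0.21359. For the 'flagged' outcome, the likelihood ratio is 0.874/0.064 = 13.656.
Posterior odds = 0.21359 × 13.656 = 2.9169, so P(H|E) = 2.9169/(1+2.9169) = 0.745.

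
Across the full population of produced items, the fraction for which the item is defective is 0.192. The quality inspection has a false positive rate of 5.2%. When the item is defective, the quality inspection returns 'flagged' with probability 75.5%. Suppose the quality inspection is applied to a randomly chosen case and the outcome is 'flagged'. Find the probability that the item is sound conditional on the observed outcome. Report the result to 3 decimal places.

P(¬H | E) ≈ 0.225

Write H for 'the item is defective'. Prior odds H:¬H = 0.192/0.808 = 0.23762. For the 'flagged' outcome, the likelihood ratio is 0.755/0.052 = 14.519.
Posterior odds = 0.23762 × 14.519 = 3.4501, so P(H|E) = 3.4501/(1+3.4501) = 0.775. Then P(¬H|E) = 1 − 0.775 = 0.225.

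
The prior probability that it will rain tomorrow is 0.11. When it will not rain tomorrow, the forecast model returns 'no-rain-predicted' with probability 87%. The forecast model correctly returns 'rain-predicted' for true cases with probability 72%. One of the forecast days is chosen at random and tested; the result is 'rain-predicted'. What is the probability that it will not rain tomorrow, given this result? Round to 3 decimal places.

Let H be the event that it will rain tomorrow. P(H) = 0.11, so P(¬H) = 0.89. With E the 'rain-predicted' result, P(E|H) = 0.72 and P(E|¬H) = 0.13.
P(E) = 0.72·0.11 + 0.13·0.89 = 0.079200 + 0.11570 = 0.19490.
By Bayes' theorem, P(H|E) = 0.079200 / 0.19490 = 0.406. Hence P(¬H|E) = 1 − 0.406 = 0.594.

P(¬H | E) ≈ 0.594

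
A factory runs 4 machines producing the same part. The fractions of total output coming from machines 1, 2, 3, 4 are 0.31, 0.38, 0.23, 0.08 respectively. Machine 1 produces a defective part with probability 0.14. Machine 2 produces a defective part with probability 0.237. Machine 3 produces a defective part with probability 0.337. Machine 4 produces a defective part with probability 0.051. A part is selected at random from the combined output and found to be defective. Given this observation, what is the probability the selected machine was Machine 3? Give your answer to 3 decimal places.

P(defective|M1) = 0.14; P(defective|M2) = 0.237; P(defective|M3) = 0.337; P(defective|M4) = 0.051.
Prior × likelihood for each source: 0.31·0.14=0.04340, 0.38·0.237=0.09006, 0.23·0.337=0.07751, 0.08·0.051=0.004080. Summing gives P(defective) = 0.21505.
P(Machine 3 | defective) = 0.07751 / 0.21505 = 0.360.

Posterior probability ≈ 0.360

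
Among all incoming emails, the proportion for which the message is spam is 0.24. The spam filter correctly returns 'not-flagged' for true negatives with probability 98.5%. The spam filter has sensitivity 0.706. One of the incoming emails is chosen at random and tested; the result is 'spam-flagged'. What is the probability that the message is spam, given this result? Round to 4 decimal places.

P(H | E) ≈ 0.9370

Write H for 'the message is spam'. Prior odds H:¬H = 0.24/0.76 = 0.31579. For the 'spam-flagged' outcome, the likelihood ratio is 0.706/0.015 = 47.067.
Posterior odds = 0.31579 × 47.067 = 14.863, so P(H|E) = 14.863/(1+14.863) = 0.9370.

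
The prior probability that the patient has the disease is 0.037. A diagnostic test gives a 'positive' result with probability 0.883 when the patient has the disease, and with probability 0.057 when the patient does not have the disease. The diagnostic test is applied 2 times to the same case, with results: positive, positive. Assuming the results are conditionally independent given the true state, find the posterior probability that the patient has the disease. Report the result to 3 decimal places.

Posterior P(H) ≈ 0.902

Let H be the event that the patient has the disease; start with P(H) = 0.037. P('positive'|H) = 0.883, P('positive'|¬H) = 0.057.
Update on result 1 ('positive'): P(H) ← 0.883·0.0370 / (0.883·0.0370 + 0.057·0.9630) = 0.032671/0.087562 = 0.3731.
Update on result 2 ('positive'): P(H) ← 0.883·0.3731 / (0.883·0.3731 + 0.057·0.6269) = 0.32946/0.36520 = 0.9022.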